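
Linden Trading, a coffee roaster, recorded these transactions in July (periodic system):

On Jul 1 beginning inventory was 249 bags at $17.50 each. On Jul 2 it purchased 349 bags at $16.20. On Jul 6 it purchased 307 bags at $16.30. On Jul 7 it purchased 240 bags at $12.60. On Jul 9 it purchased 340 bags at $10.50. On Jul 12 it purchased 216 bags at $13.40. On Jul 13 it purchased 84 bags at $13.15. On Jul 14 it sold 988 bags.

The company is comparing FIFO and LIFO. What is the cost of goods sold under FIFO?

FIFO COGS: 249 @ $17.50 + 349 @ $16.20 + 307 @ $16.30 + 83 @ $12.60 = $16,061.20
LIFO COGS: 84 @ $13.15 + 216 @ $13.40 + 340 @ $10.50 + 240 @ $12.60 + 108 @ $16.30 = $12,353.40

COGS = $16,061.20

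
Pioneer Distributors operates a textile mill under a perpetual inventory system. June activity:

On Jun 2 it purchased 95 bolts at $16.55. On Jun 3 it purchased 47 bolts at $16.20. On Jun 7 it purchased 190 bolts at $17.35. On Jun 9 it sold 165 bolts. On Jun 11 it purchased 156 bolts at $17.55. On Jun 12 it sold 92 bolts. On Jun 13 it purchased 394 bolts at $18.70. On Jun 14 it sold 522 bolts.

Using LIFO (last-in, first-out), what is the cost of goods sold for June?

Jun 9, 165 sold [LIFO — newest first]: 165 @ $17.35 = $2,862.75
Jun 12, 92 sold [LIFO — newest first]: 92 @ $17.55 = $1,614.60
Jun 14, 522 sold [LIFO — newest first]: 394 @ $18.70 + 64 @ $17.55 + 25 @ $17.35 + 39 @ $16.20 = $9,556.55
Total COGS = $2,862.75 + $1,614.60 + $9,556.55 = $14,033.90
Ending inventory: 95 @ $16.55 + 8 @ $16.20 = $1,701.85

COGS = $14,033.90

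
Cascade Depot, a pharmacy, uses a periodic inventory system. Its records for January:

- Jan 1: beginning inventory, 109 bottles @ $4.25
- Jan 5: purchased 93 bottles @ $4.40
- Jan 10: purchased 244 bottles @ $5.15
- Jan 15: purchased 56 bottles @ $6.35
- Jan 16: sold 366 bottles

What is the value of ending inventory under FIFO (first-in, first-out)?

Ending inventory = $767.60

Jan 16, 366 sold [FIFO — oldest first]: 109 @ $4.25 + 93 @ $4.40 + 164 @ $5.15 = $1,717.05
Ending inventory: 80 @ $5.15 + 56 @ $6.35 = $767.60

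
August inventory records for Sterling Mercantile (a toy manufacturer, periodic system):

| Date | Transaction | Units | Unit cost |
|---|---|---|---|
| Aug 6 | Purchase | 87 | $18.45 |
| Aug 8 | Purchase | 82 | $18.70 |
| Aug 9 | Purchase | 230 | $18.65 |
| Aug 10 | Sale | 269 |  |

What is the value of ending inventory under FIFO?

Ending inventory = $2,424.50

Aug 10, 269 sold [FIFO — oldest first]: 87 @ $18.45 + 82 @ $18.70 + 100 @ $18.65 = $5,003.55
Ending inventory: 130 @ $18.65 = $2,424.50
Check: goods available $7,428.05 = COGS $5,003.55 + ending $2,424.50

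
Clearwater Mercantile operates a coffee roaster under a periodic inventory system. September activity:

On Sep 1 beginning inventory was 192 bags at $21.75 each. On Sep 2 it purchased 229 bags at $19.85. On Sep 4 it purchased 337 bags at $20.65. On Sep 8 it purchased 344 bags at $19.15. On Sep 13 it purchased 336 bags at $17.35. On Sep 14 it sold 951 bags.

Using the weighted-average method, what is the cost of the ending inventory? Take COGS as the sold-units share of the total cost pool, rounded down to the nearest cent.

Sep 14, sell 951: 951/1438 × $28,097.90 → $18,582.12
Ending inventory (cost pool remaining) = $9,515.78

Ending inventory = $9,515.78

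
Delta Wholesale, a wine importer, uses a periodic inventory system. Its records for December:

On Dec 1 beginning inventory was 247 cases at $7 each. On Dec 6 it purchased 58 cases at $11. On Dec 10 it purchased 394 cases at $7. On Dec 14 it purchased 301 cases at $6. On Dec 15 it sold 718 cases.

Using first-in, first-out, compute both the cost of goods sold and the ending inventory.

COGS = $5,239; ending inventory = $1,692

Dec 15, 718 sold [FIFO — oldest first]: 247 @ $7 + 58 @ $11 + 394 @ $7 + 19 @ $6 = $5,239
Ending inventory: 282 @ $6 = $1,692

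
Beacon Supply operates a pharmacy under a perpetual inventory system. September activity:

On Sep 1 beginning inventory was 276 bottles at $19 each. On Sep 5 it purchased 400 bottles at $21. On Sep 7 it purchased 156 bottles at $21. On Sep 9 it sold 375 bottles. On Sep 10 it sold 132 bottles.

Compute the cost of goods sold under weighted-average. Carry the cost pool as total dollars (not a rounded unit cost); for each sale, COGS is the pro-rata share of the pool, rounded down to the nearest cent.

After Sep 1: 276 on hand, pool $5,244.00 (≈ $19.0000 each)
After Sep 5: 676 on hand, pool $13,644.00 (≈ $20.1834 each)
After Sep 7: 832 on hand, pool $16,920.00 (≈ $20.3365 each)
Sep 9, sell 375: 375/832 × $16,920.00 → $7,626.20
Sep 10, sell 132: 132/457 × $9,293.80 → $2,684.42
Total COGS = $7,626.20 + $2,684.42 = $10,310.62
Ending inventory (cost pool remaining) = $6,609.38

COGS = $10,310.62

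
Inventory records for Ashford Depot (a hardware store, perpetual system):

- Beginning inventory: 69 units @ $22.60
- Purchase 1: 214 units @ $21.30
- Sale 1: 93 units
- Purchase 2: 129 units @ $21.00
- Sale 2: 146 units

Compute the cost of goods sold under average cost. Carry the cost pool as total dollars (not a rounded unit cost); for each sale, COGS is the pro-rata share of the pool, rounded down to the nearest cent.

After Beginning: 69 on hand, pool $1,559.40 (≈ $22.6000 each)
After Purchase 1: 283 on hand, pool $6,117.60 (≈ $21.6170 each)
Sale 1, sell 93: 93/283 × $6,117.60 → $2,010.37
After Purchase 2: 319 on hand, pool $6,816.23 (≈ $21.3675 each)
Sale 2, sell 146: 146/319 × $6,816.23 → $3,119.65
Total COGS = $2,010.37 + $3,119.65 = $5,130.02
Ending inventory (cost pool remaining) = $3,696.58

COGS = $5,130.02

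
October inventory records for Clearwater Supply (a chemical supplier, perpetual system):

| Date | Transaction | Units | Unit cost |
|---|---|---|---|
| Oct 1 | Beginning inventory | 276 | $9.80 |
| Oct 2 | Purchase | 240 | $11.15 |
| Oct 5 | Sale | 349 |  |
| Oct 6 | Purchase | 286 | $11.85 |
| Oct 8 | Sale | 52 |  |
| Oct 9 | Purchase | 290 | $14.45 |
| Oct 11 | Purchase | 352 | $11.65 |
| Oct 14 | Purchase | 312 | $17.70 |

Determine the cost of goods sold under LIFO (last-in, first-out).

Oct 5, 349 sold [LIFO — newest first]: 240 @ $11.15 + 109 @ $9.80 = $3,744.20
Oct 8, 52 sold [LIFO — newest first]: 52 @ $11.85 = $616.20
Total COGS = $3,744.20 + $616.20 = $4,360.40
Ending inventory: 167 @ $9.80 + 234 @ $11.85 + 290 @ $14.45 + 352 @ $11.65 + 312 @ $17.70 = $18,223.20

COGS = $4,360.40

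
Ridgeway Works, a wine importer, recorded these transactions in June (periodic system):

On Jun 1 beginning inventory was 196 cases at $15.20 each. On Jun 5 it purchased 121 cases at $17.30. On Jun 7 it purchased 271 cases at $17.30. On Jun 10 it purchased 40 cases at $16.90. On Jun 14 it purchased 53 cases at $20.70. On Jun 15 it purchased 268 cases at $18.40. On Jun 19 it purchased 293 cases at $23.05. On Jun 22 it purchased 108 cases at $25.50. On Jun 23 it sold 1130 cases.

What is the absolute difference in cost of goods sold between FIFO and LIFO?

$1,941.20

FIFO COGS: 196 @ $15.20 + 121 @ $17.30 + 271 @ $17.30 + 40 @ $16.90 + 53 @ $20.70 + 268 @ $18.40 + 181 @ $23.05 = $20,637.15
LIFO COGS: 108 @ $25.50 + 293 @ $23.05 + 268 @ $18.40 + 53 @ $20.70 + 40 @ $16.90 + 271 @ $17.30 + 97 @ $17.30 = $22,578.35
Difference = |$20,637.15 − $22,578.35| = $1,941.20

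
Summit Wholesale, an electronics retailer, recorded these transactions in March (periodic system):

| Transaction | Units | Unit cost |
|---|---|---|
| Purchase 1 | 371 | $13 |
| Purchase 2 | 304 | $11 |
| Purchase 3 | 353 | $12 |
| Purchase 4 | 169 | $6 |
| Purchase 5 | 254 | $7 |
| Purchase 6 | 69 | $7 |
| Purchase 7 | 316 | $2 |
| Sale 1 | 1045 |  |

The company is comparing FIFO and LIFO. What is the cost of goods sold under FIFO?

FIFO COGS: 371 @ $13 + 304 @ $11 + 353 @ $12 + 17 @ $6 = $12,505
LIFO COGS: 316 @ $2 + 69 @ $7 + 254 @ $7 + 169 @ $6 + 237 @ $12 = $6,751

COGS = $12,505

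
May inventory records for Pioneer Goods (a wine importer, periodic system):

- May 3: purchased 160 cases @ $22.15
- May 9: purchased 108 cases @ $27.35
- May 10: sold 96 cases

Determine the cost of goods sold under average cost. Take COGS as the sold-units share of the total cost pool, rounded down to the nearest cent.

May 10, sell 96: 96/268 × $6,497.80 → $2,327.57
Ending inventory (cost pool remaining) = $4,170.23

COGS = $2,327.57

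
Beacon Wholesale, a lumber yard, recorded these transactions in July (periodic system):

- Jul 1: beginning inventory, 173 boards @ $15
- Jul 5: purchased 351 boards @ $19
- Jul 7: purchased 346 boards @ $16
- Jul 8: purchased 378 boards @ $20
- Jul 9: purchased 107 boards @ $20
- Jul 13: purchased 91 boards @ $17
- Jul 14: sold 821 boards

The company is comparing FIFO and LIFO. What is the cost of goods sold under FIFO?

FIFO COGS: 173 @ $15 + 351 @ $19 + 297 @ $16 = $14,016
LIFO COGS: 91 @ $17 + 107 @ $20 + 378 @ $20 + 245 @ $16 = $15,167

COGS = $14,016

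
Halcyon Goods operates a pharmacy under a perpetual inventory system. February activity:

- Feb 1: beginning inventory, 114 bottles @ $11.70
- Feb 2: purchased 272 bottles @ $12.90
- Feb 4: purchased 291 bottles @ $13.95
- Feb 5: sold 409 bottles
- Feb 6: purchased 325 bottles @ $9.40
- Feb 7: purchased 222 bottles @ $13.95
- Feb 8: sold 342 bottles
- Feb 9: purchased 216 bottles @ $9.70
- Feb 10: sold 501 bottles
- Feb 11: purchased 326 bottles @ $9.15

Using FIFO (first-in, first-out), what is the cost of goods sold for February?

COGS = $15,325.55

Feb 5, 409 sold [FIFO — oldest first]: 114 @ $11.70 + 272 @ $12.90 + 23 @ $13.95 = $5,163.45
Feb 8, 342 sold [FIFO — oldest first]: 268 @ $13.95 + 74 @ $9.40 = $4,434.20
Feb 10, 501 sold [FIFO — oldest first]: 251 @ $9.40 + 222 @ $13.95 + 28 @ $9.70 = $5,727.90
Total COGS = $5,163.45 + $4,434.20 + $5,727.90 = $15,325.55
Ending inventory: 188 @ $9.70 + 326 @ $9.15 = $4,806.50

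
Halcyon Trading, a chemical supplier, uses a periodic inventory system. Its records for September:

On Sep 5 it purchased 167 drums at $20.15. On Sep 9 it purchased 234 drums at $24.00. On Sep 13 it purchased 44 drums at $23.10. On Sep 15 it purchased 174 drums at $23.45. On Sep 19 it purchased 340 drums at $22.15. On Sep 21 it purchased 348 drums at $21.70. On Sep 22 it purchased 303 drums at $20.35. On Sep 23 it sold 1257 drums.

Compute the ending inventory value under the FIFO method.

Sep 23, 1257 sold [FIFO — oldest first]: 167 @ $20.15 + 234 @ $24.00 + 44 @ $23.10 + 174 @ $23.45 + 340 @ $22.15 + 298 @ $21.70 = $28,075.35
Ending inventory: 50 @ $21.70 + 303 @ $20.35 = $7,251.05

Ending inventory = $7,251.05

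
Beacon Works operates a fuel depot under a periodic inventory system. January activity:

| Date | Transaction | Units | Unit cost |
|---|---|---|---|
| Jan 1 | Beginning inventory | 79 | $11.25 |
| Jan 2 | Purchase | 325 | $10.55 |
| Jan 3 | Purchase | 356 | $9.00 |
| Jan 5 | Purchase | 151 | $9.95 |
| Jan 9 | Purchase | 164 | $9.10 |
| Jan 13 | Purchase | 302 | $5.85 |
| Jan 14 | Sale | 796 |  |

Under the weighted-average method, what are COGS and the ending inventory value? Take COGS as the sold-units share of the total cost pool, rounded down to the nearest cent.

COGS = $7,100.44; ending inventory = $5,182.61

Jan 14, sell 796: 796/1377 × $12,283.05 → $7,100.44
Ending inventory (cost pool remaining) = $5,182.61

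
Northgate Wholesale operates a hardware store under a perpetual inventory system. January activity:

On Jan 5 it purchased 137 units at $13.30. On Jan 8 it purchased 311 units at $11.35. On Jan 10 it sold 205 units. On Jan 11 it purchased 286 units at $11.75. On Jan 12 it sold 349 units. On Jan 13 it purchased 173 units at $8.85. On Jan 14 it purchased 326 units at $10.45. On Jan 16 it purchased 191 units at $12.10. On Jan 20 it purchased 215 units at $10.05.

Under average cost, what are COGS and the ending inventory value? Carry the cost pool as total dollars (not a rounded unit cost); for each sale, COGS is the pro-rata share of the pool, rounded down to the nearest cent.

COGS = $6,581.21; ending inventory = $11,540.84

After Jan 5: 137 on hand, pool $1,822.10 (≈ $13.3000 each)
After Jan 8: 448 on hand, pool $5,351.95 (≈ $11.9463 each)
Jan 10, sell 205: 205/448 × $5,351.95 → $2,448.99
After Jan 11: 529 on hand, pool $6,263.46 (≈ $11.8402 each)
Jan 12, sell 349: 349/529 × $6,263.46 → $4,132.22
After Jan 13: 353 on hand, pool $3,662.29 (≈ $10.3748 each)
After Jan 14: 679 on hand, pool $7,068.99 (≈ $10.4109 each)
After Jan 16: 870 on hand, pool $9,380.09 (≈ $10.7817 each)
After Jan 20: 1085 on hand, pool $11,540.84 (≈ $10.6367 each)
Total COGS = $2,448.99 + $4,132.22 = $6,581.21
Ending inventory (cost pool remaining) = $11,540.84
Check: goods available $18,122.05 = COGS $6,581.21 + ending $11,540.84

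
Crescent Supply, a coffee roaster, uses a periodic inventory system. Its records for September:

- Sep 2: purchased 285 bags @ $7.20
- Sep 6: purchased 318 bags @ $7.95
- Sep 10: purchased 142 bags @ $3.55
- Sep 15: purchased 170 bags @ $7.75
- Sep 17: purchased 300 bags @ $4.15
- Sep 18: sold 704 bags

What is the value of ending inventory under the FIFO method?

Ending inventory = $2,708.05

Sep 18, 704 sold [FIFO — oldest first]: 285 @ $7.20 + 318 @ $7.95 + 101 @ $3.55 = $4,938.65
Ending inventory: 41 @ $3.55 + 170 @ $7.75 + 300 @ $4.15 = $2,708.05
Check: goods available $7,646.70 = COGS $4,938.65 + ending $2,708.05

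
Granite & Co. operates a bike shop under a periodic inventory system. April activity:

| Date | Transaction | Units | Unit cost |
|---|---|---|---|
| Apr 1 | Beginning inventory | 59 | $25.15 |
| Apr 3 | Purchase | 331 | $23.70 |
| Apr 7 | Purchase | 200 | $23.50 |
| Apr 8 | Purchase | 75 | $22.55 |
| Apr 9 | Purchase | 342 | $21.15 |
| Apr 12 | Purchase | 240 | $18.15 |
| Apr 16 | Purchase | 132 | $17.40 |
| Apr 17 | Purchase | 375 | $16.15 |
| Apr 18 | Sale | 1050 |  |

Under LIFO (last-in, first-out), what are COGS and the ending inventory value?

COGS = $19,117.50; ending inventory = $16,544.65

Apr 18, 1050 sold [LIFO — newest first]: 375 @ $16.15 + 132 @ $17.40 + 240 @ $18.15 + 303 @ $21.15 = $19,117.50
Ending inventory: 59 @ $25.15 + 331 @ $23.70 + 200 @ $23.50 + 75 @ $22.55 + 39 @ $21.15 = $16,544.65
Check: goods available $35,662.15 = COGS $19,117.50 + ending $16,544.65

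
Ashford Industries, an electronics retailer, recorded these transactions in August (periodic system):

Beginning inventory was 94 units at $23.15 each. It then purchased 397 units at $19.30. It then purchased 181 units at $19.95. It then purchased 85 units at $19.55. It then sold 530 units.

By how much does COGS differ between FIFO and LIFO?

FIFO COGS: 94 @ $23.15 + 397 @ $19.30 + 39 @ $19.95 = $10,616.25
LIFO COGS: 85 @ $19.55 + 181 @ $19.95 + 264 @ $19.30 = $10,367.90
Difference = |$10,616.25 − $10,367.90| = $248.35

$248.35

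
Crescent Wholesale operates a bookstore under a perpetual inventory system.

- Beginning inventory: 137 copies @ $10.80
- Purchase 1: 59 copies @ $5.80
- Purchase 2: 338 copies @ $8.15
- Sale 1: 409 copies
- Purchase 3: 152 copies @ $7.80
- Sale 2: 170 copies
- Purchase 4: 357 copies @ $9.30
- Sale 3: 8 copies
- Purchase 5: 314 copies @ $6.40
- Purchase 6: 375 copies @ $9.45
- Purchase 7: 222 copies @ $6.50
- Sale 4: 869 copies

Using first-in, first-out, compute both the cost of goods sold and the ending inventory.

Sale 1 (409) [FIFO — oldest first]: 137 @ $10.80 + 59 @ $5.80 + 213 @ $8.15 = $3,557.75
Sale 2 (170) [FIFO — oldest first]: 125 @ $8.15 + 45 @ $7.80 = $1,369.75
Sale 3 (8) [FIFO — oldest first]: 8 @ $7.80 = $62.40
Sale 4 (869) [FIFO — oldest first]: 99 @ $7.80 + 357 @ $9.30 + 314 @ $6.40 + 99 @ $9.45 = $7,037.45
Total COGS = $3,557.75 + $1,369.75 + $62.40 + $7,037.45 = $12,027.35
Ending inventory: 276 @ $9.45 + 222 @ $6.50 = $4,051.20

COGS = $12,027.35; ending inventory = $4,051.20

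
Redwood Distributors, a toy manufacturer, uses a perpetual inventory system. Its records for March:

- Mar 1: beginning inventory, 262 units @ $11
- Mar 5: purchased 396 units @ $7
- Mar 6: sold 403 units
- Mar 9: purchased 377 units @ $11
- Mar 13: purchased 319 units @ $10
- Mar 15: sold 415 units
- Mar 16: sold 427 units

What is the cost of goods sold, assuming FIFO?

COGS = $11,901

Mar 6, 403 sold [FIFO — oldest first]: 262 @ $11 + 141 @ $7 = $3,869
Mar 15, 415 sold [FIFO — oldest first]: 255 @ $7 + 160 @ $11 = $3,545
Mar 16, 427 sold [FIFO — oldest first]: 217 @ $11 + 210 @ $10 = $4,487
Total COGS = $3,869 + $3,545 + $4,487 = $11,901
Ending inventory: 109 @ $10 = $1,090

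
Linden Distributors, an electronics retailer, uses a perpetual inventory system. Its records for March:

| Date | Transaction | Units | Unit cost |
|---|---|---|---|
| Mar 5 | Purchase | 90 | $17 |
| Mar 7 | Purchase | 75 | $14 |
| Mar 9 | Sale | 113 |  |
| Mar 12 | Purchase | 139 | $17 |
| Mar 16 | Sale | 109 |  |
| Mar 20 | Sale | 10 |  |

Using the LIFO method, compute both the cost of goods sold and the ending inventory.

COGS = $3,719; ending inventory = $1,224

Mar 9, 113 sold [LIFO — newest first]: 75 @ $14 + 38 @ $17 = $1,696
Mar 16, 109 sold [LIFO — newest first]: 109 @ $17 = $1,853
Mar 20, 10 sold [LIFO — newest first]: 10 @ $17 = $170
Total COGS = $1,696 + $1,853 + $170 = $3,719
Ending inventory: 52 @ $17 + 20 @ $17 = $1,224
Check: goods available $4,943 = COGS $3,719 + ending $1,224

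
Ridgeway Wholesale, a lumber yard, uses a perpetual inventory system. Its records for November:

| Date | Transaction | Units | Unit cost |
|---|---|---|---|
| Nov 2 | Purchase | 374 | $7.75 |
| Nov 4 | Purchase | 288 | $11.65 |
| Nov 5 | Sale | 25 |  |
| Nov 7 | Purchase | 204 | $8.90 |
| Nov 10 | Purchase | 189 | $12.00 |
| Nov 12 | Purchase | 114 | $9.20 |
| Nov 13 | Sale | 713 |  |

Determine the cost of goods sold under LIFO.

Nov 5, 25 sold [LIFO — newest first]: 25 @ $11.65 = $291.25
Nov 13, 713 sold [LIFO — newest first]: 114 @ $9.20 + 189 @ $12.00 + 204 @ $8.90 + 206 @ $11.65 = $7,532.30
Total COGS = $291.25 + $7,532.30 = $7,823.55
Ending inventory: 374 @ $7.75 + 57 @ $11.65 = $3,562.55

COGS = $7,823.55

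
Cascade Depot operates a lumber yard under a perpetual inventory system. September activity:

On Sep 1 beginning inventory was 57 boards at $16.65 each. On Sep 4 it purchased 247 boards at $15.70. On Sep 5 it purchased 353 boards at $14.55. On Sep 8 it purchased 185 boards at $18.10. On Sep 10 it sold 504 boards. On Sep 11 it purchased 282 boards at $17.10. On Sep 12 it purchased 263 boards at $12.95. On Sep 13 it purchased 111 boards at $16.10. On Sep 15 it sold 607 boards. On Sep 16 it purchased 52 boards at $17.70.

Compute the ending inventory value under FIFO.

Ending inventory = $6,335.65

Sep 10, 504 sold [FIFO — oldest first]: 57 @ $16.65 + 247 @ $15.70 + 200 @ $14.55 = $7,736.95
Sep 15, 607 sold [FIFO — oldest first]: 153 @ $14.55 + 185 @ $18.10 + 269 @ $17.10 = $10,174.55
Total COGS = $7,736.95 + $10,174.55 = $17,911.50
Ending inventory: 13 @ $17.10 + 263 @ $12.95 + 111 @ $16.10 + 52 @ $17.70 = $6,335.65
Check: goods available $24,247.15 = COGS $17,911.50 + ending $6,335.65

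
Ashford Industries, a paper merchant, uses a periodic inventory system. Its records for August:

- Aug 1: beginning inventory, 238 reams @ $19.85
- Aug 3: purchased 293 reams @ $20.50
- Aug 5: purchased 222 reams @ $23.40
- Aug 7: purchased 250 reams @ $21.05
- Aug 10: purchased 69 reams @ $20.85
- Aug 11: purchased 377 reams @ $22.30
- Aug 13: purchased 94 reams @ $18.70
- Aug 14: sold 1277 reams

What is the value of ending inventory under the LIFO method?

Ending inventory = $5,298.30

Aug 14, 1277 sold [LIFO — newest first]: 94 @ $18.70 + 377 @ $22.30 + 69 @ $20.85 + 250 @ $21.05 + 222 @ $23.40 + 265 @ $20.50 = $27,493.35
Ending inventory: 238 @ $19.85 + 28 @ $20.50 = $5,298.30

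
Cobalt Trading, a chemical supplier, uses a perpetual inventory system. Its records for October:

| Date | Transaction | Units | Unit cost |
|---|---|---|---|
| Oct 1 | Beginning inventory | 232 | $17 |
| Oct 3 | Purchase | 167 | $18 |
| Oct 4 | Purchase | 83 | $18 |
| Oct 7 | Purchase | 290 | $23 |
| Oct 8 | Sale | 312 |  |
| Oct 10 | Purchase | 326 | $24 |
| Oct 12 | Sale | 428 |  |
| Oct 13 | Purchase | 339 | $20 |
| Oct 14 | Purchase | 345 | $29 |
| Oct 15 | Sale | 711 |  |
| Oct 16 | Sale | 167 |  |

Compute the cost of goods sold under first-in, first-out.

Oct 8, 312 sold [FIFO — oldest first]: 232 @ $17 + 80 @ $18 = $5,384
Oct 12, 428 sold [FIFO — oldest first]: 87 @ $18 + 83 @ $18 + 258 @ $23 = $8,994
Oct 15, 711 sold [FIFO — oldest first]: 32 @ $23 + 326 @ $24 + 339 @ $20 + 14 @ $29 = $15,746
Oct 16, 167 sold [FIFO — oldest first]: 167 @ $29 = $4,843
Total COGS = $5,384 + $8,994 + $15,746 + $4,843 = $34,967
Ending inventory: 164 @ $29 = $4,756
Check: goods available $39,723 = COGS $34,967 + ending $4,756

COGS = $34,967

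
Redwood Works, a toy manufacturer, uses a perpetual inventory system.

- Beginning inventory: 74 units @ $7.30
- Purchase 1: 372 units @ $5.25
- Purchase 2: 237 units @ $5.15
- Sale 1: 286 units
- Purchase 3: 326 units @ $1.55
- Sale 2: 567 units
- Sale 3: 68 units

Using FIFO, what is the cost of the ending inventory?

Sale 1 (286) [FIFO — oldest first]: 74 @ $7.30 + 212 @ $5.25 = $1,653.20
Sale 2 (567) [FIFO — oldest first]: 160 @ $5.25 + 237 @ $5.15 + 170 @ $1.55 = $2,324.05
Sale 3 (68) [FIFO — oldest first]: 68 @ $1.55 = $105.40
Total COGS = $1,653.20 + $2,324.05 + $105.40 = $4,082.65
Ending inventory: 88 @ $1.55 = $136.40

Ending inventory = $136.40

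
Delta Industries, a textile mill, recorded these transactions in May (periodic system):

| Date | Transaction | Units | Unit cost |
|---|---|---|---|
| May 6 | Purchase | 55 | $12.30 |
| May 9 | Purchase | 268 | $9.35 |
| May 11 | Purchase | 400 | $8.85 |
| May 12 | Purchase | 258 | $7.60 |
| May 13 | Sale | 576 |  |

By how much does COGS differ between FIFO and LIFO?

FIFO COGS: 55 @ $12.30 + 268 @ $9.35 + 253 @ $8.85 = $5,421.35
LIFO COGS: 258 @ $7.60 + 318 @ $8.85 = $4,775.10
Difference = |$5,421.35 − $4,775.10| = $646.25

$646.25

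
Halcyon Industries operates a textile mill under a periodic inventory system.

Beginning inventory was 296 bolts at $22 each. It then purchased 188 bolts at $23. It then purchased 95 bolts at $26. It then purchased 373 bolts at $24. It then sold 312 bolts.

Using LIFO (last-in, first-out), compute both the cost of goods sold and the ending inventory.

Sale 1 (312) [LIFO — newest first]: 312 @ $24 = $7,488
Ending inventory: 296 @ $22 + 188 @ $23 + 95 @ $26 + 61 @ $24 = $14,770

COGS = $7,488; ending inventory = $14,770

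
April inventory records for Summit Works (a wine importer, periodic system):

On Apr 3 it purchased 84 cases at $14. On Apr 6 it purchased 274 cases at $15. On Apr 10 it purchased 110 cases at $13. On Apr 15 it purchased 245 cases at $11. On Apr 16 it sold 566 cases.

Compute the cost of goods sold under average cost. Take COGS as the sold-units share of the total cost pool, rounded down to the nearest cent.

Apr 16, sell 566: 566/713 × $9,411.00 → $7,470.72
Ending inventory (cost pool remaining) = $1,940.28

COGS = $7,470.72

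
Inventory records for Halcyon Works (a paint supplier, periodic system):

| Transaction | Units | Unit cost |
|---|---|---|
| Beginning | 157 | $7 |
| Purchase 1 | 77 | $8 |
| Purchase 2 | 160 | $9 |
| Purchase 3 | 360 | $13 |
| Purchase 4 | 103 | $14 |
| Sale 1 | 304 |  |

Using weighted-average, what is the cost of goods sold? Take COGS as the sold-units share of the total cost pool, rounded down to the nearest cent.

Sale 1, sell 304: 304/857 × $9,277.00 → $3,290.79
Ending inventory (cost pool remaining) = $5,986.21

COGS = $3,290.79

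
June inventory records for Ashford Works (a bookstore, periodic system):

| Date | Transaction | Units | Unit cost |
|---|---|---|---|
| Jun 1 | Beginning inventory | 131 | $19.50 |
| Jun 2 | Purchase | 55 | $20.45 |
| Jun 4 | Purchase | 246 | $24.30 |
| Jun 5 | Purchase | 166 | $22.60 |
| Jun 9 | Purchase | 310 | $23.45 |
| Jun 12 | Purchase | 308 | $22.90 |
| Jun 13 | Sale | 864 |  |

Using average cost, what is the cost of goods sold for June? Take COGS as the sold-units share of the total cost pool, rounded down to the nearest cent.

COGS = $19,703.85

Jun 13, sell 864: 864/1216 × $27,731.35 → $19,703.85
Ending inventory (cost pool remaining) = $8,027.50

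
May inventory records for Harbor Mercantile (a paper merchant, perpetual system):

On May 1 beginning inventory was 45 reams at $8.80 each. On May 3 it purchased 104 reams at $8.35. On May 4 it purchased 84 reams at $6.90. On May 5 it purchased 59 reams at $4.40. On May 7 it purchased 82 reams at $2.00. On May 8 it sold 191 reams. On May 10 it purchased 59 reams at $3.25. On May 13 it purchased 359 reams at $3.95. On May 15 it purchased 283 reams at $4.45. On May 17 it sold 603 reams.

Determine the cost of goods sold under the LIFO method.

COGS = $3,291.95

May 8, 191 sold [LIFO — newest first]: 82 @ $2.00 + 59 @ $4.40 + 50 @ $6.90 = $768.60
May 17, 603 sold [LIFO — newest first]: 283 @ $4.45 + 320 @ $3.95 = $2,523.35
Total COGS = $768.60 + $2,523.35 = $3,291.95
Ending inventory: 45 @ $8.80 + 104 @ $8.35 + 34 @ $6.90 + 59 @ $3.25 + 39 @ $3.95 = $1,844.80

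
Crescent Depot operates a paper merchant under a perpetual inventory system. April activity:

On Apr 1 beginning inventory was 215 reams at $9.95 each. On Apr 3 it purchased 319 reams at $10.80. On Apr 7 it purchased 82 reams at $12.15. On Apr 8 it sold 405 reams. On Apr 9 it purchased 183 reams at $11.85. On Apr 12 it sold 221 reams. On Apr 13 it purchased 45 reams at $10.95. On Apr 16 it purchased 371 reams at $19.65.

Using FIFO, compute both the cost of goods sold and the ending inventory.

Apr 8, 405 sold [FIFO — oldest first]: 215 @ $9.95 + 190 @ $10.80 = $4,191.25
Apr 12, 221 sold [FIFO — oldest first]: 129 @ $10.80 + 82 @ $12.15 + 10 @ $11.85 = $2,508.00
Total COGS = $4,191.25 + $2,508.00 = $6,699.25
Ending inventory: 173 @ $11.85 + 45 @ $10.95 + 371 @ $19.65 = $9,832.95
Check: goods available $16,532.20 = COGS $6,699.25 + ending $9,832.95

COGS = $6,699.25; ending inventory = $9,832.95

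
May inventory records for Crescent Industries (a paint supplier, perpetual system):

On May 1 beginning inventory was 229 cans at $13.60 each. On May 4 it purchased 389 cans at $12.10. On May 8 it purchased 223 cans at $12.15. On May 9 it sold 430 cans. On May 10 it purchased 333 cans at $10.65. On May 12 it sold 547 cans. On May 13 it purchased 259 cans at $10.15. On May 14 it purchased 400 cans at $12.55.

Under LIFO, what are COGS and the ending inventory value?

COGS = $11,398.00; ending inventory = $10,328.05

May 9, 430 sold [LIFO — newest first]: 223 @ $12.15 + 207 @ $12.10 = $5,214.15
May 12, 547 sold [LIFO — newest first]: 333 @ $10.65 + 182 @ $12.10 + 32 @ $13.60 = $6,183.85
Total COGS = $5,214.15 + $6,183.85 = $11,398.00
Ending inventory: 197 @ $13.60 + 259 @ $10.15 + 400 @ $12.55 = $10,328.05
Check: goods available $21,726.05 = COGS $11,398.00 + ending $10,328.05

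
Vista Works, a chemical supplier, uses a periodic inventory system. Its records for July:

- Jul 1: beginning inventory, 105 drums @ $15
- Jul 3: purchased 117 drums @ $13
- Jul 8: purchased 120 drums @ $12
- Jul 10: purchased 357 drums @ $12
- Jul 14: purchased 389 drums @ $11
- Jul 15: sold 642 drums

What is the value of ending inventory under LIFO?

Jul 15, 642 sold [LIFO — newest first]: 389 @ $11 + 253 @ $12 = $7,315
Ending inventory: 105 @ $15 + 117 @ $13 + 120 @ $12 + 104 @ $12 = $5,784

Ending inventory = $5,784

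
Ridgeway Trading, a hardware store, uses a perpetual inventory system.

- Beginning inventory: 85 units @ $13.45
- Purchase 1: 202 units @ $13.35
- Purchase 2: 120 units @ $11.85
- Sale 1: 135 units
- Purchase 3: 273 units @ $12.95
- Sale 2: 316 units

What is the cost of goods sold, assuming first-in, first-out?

COGS = $5,831.75

Sale 1 (135) [FIFO — oldest first]: 85 @ $13.45 + 50 @ $13.35 = $1,810.75
Sale 2 (316) [FIFO — oldest first]: 152 @ $13.35 + 120 @ $11.85 + 44 @ $12.95 = $4,021.00
Total COGS = $1,810.75 + $4,021.00 = $5,831.75
Ending inventory: 229 @ $12.95 = $2,965.55
Check: goods available $8,797.30 = COGS $5,831.75 + ending $2,965.55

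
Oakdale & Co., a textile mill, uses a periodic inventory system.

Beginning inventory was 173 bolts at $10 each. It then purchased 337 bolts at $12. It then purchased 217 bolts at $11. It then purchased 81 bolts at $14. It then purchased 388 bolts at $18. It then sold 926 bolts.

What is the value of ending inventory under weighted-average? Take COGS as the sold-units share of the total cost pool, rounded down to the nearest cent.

Ending inventory = $3,675.03

Sale 1, sell 926: 926/1196 × $16,279.00 → $12,603.97
Ending inventory (cost pool remaining) = $3,675.03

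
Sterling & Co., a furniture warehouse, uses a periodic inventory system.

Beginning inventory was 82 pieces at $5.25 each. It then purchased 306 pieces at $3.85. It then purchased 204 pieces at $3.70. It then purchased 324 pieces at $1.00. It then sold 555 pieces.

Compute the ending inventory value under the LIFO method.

Ending inventory = $1,504.65

Sale 1 (555) [LIFO — newest first]: 324 @ $1.00 + 204 @ $3.70 + 27 @ $3.85 = $1,182.75
Ending inventory: 82 @ $5.25 + 279 @ $3.85 = $1,504.65
Check: goods available $2,687.40 = COGS $1,182.75 + ending $1,504.65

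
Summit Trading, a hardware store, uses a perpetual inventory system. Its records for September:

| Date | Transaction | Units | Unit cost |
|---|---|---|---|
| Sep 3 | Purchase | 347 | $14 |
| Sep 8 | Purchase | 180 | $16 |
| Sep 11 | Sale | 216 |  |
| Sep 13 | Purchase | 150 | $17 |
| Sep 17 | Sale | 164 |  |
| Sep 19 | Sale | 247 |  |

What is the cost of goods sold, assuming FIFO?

Sep 11, 216 sold [FIFO — oldest first]: 216 @ $14 = $3,024
Sep 17, 164 sold [FIFO — oldest first]: 131 @ $14 + 33 @ $16 = $2,362
Sep 19, 247 sold [FIFO — oldest first]: 147 @ $16 + 100 @ $17 = $4,052
Total COGS = $3,024 + $2,362 + $4,052 = $9,438
Ending inventory: 50 @ $17 = $850

COGS = $9,438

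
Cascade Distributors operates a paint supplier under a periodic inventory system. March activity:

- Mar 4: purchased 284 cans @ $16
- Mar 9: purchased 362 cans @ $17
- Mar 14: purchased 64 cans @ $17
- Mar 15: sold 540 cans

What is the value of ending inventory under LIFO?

Mar 15, 540 sold [LIFO — newest first]: 64 @ $17 + 362 @ $17 + 114 @ $16 = $9,066
Ending inventory: 170 @ $16 = $2,720

Ending inventory = $2,720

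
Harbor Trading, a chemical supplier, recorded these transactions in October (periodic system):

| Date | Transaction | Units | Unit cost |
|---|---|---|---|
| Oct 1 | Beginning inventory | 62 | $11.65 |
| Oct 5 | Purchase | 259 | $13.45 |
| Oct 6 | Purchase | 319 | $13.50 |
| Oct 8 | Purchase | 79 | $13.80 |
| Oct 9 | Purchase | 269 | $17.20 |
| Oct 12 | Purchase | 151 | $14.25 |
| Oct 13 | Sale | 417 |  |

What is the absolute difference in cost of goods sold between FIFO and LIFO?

FIFO COGS: 62 @ $11.65 + 259 @ $13.45 + 96 @ $13.50 = $5,501.85
LIFO COGS: 151 @ $14.25 + 266 @ $17.20 = $6,726.95
Difference = |$5,501.85 − $6,726.95| = $1,225.10

$1,225.10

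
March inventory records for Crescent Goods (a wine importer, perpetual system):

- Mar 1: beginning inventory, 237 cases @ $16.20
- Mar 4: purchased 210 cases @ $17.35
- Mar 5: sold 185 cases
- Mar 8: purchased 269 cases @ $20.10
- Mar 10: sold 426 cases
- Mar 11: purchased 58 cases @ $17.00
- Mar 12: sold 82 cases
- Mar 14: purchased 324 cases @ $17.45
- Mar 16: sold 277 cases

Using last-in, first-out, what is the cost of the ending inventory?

Mar 5, 185 sold [LIFO — newest first]: 185 @ $17.35 = $3,209.75
Mar 10, 426 sold [LIFO — newest first]: 269 @ $20.10 + 25 @ $17.35 + 132 @ $16.20 = $7,979.05
Mar 12, 82 sold [LIFO — newest first]: 58 @ $17.00 + 24 @ $16.20 = $1,374.80
Mar 16, 277 sold [LIFO — newest first]: 277 @ $17.45 = $4,833.65
Total COGS = $3,209.75 + $7,979.05 + $1,374.80 + $4,833.65 = $17,397.25
Ending inventory: 81 @ $16.20 + 47 @ $17.45 = $2,132.35

Ending inventory = $2,132.35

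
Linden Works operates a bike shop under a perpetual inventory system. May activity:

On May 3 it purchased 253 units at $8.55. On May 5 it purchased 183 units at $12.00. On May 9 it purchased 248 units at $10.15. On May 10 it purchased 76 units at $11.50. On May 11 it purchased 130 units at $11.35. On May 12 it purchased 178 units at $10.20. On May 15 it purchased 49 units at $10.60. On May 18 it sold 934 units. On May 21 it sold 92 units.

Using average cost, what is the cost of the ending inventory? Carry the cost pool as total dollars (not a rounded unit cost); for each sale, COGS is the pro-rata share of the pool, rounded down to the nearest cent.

After May 3: 253 on hand, pool $2,163.15 (≈ $8.5500 each)
After May 5: 436 on hand, pool $4,359.15 (≈ $9.9981 each)
After May 9: 684 on hand, pool $6,876.35 (≈ $10.0531 each)
After May 10: 760 on hand, pool $7,750.35 (≈ $10.1978 each)
After May 11: 890 on hand, pool $9,225.85 (≈ $10.3661 each)
After May 12: 1068 on hand, pool $11,041.45 (≈ $10.3384 each)
After May 15: 1117 on hand, pool $11,560.85 (≈ $10.3499 each)
May 18, sell 934: 934/1117 × $11,560.85 → $9,666.81
May 21, sell 92: 92/183 × $1,894.04 → $952.19
Total COGS = $9,666.81 + $952.19 = $10,619.00
Ending inventory (cost pool remaining) = $941.85
Check: goods available $11,560.85 = COGS $10,619.00 + ending $941.85

Ending inventory = $941.85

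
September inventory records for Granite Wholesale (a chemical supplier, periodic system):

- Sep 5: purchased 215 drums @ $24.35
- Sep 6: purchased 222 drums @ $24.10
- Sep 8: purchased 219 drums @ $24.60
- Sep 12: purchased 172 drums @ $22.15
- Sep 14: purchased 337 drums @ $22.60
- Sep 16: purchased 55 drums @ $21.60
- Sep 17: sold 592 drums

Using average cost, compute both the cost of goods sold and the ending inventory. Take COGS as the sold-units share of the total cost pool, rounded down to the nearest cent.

COGS = $13,871.65; ending inventory = $14,715.20

Sep 17, sell 592: 592/1220 × $28,586.85 → $13,871.65
Ending inventory (cost pool remaining) = $14,715.20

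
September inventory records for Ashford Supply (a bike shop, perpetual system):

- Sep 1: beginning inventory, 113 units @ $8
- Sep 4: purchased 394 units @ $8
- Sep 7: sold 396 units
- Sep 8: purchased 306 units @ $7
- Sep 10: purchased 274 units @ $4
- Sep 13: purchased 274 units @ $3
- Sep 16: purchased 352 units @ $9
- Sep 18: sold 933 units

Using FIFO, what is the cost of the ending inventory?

Ending inventory = $3,264

Sep 7, 396 sold [FIFO — oldest first]: 113 @ $8 + 283 @ $8 = $3,168
Sep 18, 933 sold [FIFO — oldest first]: 111 @ $8 + 306 @ $7 + 274 @ $4 + 242 @ $3 = $4,852
Total COGS = $3,168 + $4,852 = $8,020
Ending inventory: 32 @ $3 + 352 @ $9 = $3,264
Check: goods available $11,284 = COGS $8,020 + ending $3,264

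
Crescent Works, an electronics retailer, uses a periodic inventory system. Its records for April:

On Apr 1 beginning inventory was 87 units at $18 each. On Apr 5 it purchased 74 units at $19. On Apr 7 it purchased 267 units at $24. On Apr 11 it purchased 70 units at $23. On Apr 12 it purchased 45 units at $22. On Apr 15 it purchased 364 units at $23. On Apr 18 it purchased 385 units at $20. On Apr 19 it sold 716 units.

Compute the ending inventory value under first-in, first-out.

Ending inventory = $12,093

Apr 19, 716 sold [FIFO — oldest first]: 87 @ $18 + 74 @ $19 + 267 @ $24 + 70 @ $23 + 45 @ $22 + 173 @ $23 = $15,959
Ending inventory: 191 @ $23 + 385 @ $20 = $12,093
Check: goods available $28,052 = COGS $15,959 + ending $12,093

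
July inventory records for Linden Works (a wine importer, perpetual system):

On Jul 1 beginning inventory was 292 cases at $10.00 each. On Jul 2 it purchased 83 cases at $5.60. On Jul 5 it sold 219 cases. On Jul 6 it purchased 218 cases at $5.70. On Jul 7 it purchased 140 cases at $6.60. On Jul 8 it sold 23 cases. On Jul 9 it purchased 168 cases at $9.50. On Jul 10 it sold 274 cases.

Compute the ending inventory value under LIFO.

Jul 5, 219 sold [LIFO — newest first]: 83 @ $5.60 + 136 @ $10.00 = $1,824.80
Jul 8, 23 sold [LIFO — newest first]: 23 @ $6.60 = $151.80
Jul 10, 274 sold [LIFO — newest first]: 168 @ $9.50 + 106 @ $6.60 = $2,295.60
Total COGS = $1,824.80 + $151.80 + $2,295.60 = $4,272.20
Ending inventory: 156 @ $10.00 + 218 @ $5.70 + 11 @ $6.60 = $2,875.20

Ending inventory = $2,875.20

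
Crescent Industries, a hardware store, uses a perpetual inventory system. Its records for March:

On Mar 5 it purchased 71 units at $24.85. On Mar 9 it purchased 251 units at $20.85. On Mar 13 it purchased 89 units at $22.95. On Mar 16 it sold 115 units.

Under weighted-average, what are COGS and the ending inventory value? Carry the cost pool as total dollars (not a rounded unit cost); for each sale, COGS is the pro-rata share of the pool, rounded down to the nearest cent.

COGS = $2,529.51; ending inventory = $6,510.74

After Mar 5: 71 on hand, pool $1,764.35 (≈ $24.8500 each)
After Mar 9: 322 on hand, pool $6,997.70 (≈ $21.7320 each)
After Mar 13: 411 on hand, pool $9,040.25 (≈ $21.9957 each)
Mar 16, sell 115: 115/411 × $9,040.25 → $2,529.51
Ending inventory (cost pool remaining) = $6,510.74
Check: goods available $9,040.25 = COGS $2,529.51 + ending $6,510.74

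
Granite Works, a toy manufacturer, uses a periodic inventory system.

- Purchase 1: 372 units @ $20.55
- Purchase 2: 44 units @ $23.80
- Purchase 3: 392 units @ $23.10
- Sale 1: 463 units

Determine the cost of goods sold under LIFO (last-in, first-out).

COGS = $10,657.25

Sale 1 (463) [LIFO — newest first]: 392 @ $23.10 + 44 @ $23.80 + 27 @ $20.55 = $10,657.25
Ending inventory: 345 @ $20.55 = $7,089.75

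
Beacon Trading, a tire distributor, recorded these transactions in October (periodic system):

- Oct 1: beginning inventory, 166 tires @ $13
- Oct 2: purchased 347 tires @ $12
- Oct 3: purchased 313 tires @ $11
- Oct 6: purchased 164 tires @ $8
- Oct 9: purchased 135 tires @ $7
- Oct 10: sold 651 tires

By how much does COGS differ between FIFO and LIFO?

$1,672

FIFO COGS: 166 @ $13 + 347 @ $12 + 138 @ $11 = $7,840
LIFO COGS: 135 @ $7 + 164 @ $8 + 313 @ $11 + 39 @ $12 = $6,168
Difference = |$7,840 − $6,168| = $1,672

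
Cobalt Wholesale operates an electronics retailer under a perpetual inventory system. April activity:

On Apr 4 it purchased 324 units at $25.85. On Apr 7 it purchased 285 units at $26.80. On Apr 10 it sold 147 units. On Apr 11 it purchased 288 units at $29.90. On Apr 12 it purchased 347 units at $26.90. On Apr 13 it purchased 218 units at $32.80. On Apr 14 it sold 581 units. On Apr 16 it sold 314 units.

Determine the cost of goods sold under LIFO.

COGS = $30,161.10

Apr 10, 147 sold [LIFO — newest first]: 147 @ $26.80 = $3,939.60
Apr 14, 581 sold [LIFO — newest first]: 218 @ $32.80 + 347 @ $26.90 + 16 @ $29.90 = $16,963.10
Apr 16, 314 sold [LIFO — newest first]: 272 @ $29.90 + 42 @ $26.80 = $9,258.40
Total COGS = $3,939.60 + $16,963.10 + $9,258.40 = $30,161.10
Ending inventory: 324 @ $25.85 + 96 @ $26.80 = $10,948.20
Check: goods available $41,109.30 = COGS $30,161.10 + ending $10,948.20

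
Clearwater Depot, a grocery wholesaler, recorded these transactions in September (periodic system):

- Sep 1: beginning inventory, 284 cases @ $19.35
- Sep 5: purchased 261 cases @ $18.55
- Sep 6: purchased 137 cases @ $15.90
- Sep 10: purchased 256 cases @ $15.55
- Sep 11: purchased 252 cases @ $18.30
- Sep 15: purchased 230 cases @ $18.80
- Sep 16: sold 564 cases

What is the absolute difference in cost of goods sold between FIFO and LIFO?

$428.35

FIFO COGS: 284 @ $19.35 + 261 @ $18.55 + 19 @ $15.90 = $10,639.05
LIFO COGS: 230 @ $18.80 + 252 @ $18.30 + 82 @ $15.55 = $10,210.70
Difference = |$10,639.05 − $10,210.70| = $428.35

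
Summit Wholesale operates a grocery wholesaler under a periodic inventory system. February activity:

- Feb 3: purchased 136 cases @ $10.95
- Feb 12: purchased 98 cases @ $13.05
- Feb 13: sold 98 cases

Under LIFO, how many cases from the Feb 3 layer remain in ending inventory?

136

Feb 13, 98 sold [LIFO — newest first]: 98 @ $13.05 = $1,278.90
Ending inventory: 136 @ $10.95 = $1,489.20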